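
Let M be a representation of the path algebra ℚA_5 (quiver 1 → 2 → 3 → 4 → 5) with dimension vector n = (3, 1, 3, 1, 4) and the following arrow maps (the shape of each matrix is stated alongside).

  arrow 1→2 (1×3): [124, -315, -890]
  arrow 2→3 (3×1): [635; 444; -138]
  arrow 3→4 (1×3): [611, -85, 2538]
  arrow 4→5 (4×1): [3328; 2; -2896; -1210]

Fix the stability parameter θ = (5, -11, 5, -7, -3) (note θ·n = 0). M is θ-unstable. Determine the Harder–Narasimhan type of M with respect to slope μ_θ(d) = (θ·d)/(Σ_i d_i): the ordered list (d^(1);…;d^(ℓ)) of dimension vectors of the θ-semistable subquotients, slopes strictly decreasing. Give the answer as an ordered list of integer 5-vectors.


Barcode: M ≅ I[1,1]^2, I[1,5], I[3,3]^2, I[5,5]^3. HN layers by μ_θ (3 steps, strictly decreasing):
  μ^(1)=5; μ^(2)=-5/3; μ^(3)=-3

((2, 0, 2, 0, 0); (0, 0, 1, 1, 1); (1, 1, 0, 0, 3))


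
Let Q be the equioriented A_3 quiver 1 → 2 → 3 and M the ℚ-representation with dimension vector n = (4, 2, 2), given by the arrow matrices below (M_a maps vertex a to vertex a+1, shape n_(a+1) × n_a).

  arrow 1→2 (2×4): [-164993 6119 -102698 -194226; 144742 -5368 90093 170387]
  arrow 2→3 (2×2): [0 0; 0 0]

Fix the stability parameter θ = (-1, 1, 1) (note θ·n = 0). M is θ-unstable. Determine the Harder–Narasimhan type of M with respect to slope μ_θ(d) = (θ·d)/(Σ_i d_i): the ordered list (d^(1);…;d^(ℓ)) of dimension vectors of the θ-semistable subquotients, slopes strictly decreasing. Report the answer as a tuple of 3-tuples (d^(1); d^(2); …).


Interval decomposition of M: I[1,1]^2, I[1,2]^2, I[3,3]^2.
HN type (ℓ=2): μ^(1)=1; μ^(2)=-1

((0, 2, 2); (4, 0, 0))


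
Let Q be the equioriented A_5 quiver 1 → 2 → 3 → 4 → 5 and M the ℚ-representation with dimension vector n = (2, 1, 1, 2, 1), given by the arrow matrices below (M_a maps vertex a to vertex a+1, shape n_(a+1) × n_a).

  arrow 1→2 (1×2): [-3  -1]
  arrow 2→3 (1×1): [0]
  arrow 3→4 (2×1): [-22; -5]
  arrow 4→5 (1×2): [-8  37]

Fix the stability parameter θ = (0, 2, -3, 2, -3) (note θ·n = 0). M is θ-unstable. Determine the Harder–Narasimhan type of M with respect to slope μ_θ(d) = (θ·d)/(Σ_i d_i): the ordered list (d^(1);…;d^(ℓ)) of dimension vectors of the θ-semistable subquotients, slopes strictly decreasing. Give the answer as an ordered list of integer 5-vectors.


Interval decomposition of M: I[1,1], I[1,2], I[3,5], I[4,4].
HN type (ℓ=4): μ^(1)=2; μ^(2)=0; μ^(3)=-1/2; μ^(4)=-3

((0, 1, 0, 1, 0); (2, 0, 0, 0, 0); (0, 0, 0, 1, 1); (0, 0, 1, 0, 0))


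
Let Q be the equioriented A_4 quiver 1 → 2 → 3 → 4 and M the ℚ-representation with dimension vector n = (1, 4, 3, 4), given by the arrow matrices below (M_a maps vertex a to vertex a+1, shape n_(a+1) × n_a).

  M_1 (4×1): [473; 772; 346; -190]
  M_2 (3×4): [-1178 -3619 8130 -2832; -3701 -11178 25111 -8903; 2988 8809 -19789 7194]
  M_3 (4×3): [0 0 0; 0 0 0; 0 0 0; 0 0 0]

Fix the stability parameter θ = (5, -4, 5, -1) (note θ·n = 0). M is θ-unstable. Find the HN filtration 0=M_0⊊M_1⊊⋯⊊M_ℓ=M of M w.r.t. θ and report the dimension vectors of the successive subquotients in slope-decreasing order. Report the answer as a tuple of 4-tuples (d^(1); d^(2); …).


Barcode: M ≅ I[1,3], I[2,2], I[2,3]^2, I[4,4]^4. HN layers by μ_θ (4 steps, strictly decreasing):
  μ^(1)=5; μ^(2)=1/2; μ^(3)=-1; μ^(4)=-4

((0, 0, 3, 0); (1, 1, 0, 0); (0, 0, 0, 4); (0, 3, 0, 0))


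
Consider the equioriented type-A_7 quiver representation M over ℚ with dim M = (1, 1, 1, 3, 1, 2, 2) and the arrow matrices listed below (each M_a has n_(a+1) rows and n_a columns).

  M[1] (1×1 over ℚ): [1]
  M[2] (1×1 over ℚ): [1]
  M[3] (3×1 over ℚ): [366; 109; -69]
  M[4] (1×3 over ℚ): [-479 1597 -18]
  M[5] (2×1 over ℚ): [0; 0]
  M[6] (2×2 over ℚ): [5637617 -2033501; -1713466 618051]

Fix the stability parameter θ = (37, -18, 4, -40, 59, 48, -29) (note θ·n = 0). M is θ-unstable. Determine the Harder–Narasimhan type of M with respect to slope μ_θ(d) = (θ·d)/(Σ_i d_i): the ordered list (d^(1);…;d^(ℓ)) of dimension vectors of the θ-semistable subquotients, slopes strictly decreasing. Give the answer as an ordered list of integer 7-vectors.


Interval decomposition of M: I[1,5], I[4,4]^2, I[6,7]^2.
HN type (ℓ=4): μ^(1)=59; μ^(2)=19/2; μ^(3)=-17/4; μ^(4)=-40

((0, 0, 0, 0, 1, 0, 0); (0, 0, 0, 0, 0, 2, 2); (1, 1, 1, 1, 0, 0, 0); (0, 0, 0, 2, 0, 0, 0))


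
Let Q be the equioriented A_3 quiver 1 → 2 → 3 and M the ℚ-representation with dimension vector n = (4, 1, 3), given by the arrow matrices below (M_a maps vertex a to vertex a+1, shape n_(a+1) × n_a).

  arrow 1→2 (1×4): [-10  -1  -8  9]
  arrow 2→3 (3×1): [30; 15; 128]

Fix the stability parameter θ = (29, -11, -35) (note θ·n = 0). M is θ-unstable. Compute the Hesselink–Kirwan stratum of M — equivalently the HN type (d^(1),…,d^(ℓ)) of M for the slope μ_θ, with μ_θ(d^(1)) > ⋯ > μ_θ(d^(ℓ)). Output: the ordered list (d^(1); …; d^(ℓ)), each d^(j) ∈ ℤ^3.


Interval decomposition of M: I[1,1]^3, I[1,3], I[3,3]^2.
HN type (ℓ=3): μ^(1)=29; μ^(2)=-17/3; μ^(3)=-35

((3, 0, 0); (1, 1, 1); (0, 0, 2))


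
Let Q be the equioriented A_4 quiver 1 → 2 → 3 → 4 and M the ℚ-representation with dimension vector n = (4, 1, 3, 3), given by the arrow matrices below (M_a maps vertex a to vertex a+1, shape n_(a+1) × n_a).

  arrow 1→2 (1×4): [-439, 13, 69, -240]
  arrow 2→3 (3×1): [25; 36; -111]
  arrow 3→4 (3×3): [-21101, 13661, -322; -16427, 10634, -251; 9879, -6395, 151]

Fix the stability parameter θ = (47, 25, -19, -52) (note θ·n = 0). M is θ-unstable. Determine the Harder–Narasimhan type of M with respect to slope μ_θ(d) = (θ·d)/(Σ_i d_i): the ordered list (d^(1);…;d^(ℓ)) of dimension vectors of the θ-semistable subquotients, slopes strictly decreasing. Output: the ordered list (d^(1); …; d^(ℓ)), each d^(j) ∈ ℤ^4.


Barcode: M ≅ I[1,1]^3, I[1,4], I[3,4]^2. HN layers by μ_θ (3 steps, strictly decreasing):
  μ^(1)=47; μ^(2)=1/4; μ^(3)=-71/2

((3, 0, 0, 0); (1, 1, 1, 1); (0, 0, 2, 2))


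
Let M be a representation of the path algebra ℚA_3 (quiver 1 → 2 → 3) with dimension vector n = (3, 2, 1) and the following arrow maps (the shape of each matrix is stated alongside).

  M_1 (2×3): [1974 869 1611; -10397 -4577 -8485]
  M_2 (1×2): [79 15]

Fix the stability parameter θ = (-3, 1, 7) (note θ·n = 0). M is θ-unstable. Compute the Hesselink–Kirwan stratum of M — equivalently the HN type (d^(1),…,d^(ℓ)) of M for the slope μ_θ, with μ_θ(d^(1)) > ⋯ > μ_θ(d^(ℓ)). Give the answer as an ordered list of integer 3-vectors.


Barcode: M ≅ I[1,1], I[1,2], I[1,3]. HN layers by μ_θ (3 steps, strictly decreasing):
  μ^(1)=7; μ^(2)=1; μ^(3)=-3

((0, 0, 1); (0, 2, 0); (3, 0, 0))


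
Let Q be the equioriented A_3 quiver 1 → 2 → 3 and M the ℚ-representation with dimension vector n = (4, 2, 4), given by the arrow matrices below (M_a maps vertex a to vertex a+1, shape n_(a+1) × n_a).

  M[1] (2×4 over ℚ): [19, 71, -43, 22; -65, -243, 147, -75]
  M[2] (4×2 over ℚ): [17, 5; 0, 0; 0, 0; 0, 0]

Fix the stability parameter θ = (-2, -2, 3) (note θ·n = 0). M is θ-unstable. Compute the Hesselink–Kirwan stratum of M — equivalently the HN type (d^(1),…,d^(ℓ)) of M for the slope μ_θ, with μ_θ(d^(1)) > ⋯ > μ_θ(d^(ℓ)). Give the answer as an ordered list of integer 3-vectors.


Interval decomposition of M: I[1,1]^2, I[1,2], I[1,3], I[3,3]^3.
HN type (ℓ=2): μ^(1)=3; μ^(2)=-2

((0, 0, 4); (4, 2, 0))


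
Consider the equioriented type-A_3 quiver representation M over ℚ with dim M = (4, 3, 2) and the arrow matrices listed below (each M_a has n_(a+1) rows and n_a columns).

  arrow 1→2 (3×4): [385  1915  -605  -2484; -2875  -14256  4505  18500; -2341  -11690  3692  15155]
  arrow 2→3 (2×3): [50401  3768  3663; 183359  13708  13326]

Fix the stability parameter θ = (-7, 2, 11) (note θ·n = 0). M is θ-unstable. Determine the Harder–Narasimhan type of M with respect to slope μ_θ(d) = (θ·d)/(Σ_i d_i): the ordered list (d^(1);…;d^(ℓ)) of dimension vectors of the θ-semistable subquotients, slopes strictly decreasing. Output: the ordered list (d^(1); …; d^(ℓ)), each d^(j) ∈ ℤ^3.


Barcode: M ≅ I[1,1], I[1,2], I[1,3]^2. HN layers by μ_θ (3 steps, strictly decreasing):
  μ^(1)=11; μ^(2)=2; μ^(3)=-7

((0, 0, 2); (0, 3, 0); (4, 0, 0))


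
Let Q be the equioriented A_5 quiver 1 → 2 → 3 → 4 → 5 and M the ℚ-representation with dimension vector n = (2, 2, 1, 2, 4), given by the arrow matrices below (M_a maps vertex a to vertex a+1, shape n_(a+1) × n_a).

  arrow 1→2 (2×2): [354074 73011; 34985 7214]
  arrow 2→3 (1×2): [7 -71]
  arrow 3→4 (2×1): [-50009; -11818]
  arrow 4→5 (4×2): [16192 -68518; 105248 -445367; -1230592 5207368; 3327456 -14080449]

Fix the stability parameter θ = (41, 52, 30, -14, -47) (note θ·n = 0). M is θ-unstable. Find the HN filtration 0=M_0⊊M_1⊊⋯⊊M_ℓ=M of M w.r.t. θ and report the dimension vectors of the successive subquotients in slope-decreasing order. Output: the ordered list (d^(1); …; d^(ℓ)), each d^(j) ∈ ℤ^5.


Interval decomposition of M: I[1,2], I[1,5], I[4,4], I[5,5]^3.
HN type (ℓ=5): μ^(1)=52; μ^(2)=41; μ^(3)=62/5; μ^(4)=-14; μ^(5)=-47

((0, 1, 0, 0, 0); (1, 0, 0, 0, 0); (1, 1, 1, 1, 1); (0, 0, 0, 1, 0); (0, 0, 0, 0, 3))


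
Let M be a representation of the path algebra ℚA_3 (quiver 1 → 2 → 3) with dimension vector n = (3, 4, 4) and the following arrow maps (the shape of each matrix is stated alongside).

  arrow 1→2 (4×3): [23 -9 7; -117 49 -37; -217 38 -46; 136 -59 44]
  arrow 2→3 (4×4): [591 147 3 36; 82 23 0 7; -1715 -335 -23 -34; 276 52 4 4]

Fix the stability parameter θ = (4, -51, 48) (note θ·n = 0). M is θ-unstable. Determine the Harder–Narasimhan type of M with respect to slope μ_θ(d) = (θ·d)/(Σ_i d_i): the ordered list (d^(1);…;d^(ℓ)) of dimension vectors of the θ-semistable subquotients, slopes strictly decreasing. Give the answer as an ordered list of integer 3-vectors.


Barcode: M ≅ I[1,3]^3, I[2,2], I[3,3]. HN layers by μ_θ (3 steps, strictly decreasing):
  μ^(1)=48; μ^(2)=-47/2; μ^(3)=-51

((0, 0, 4); (3, 3, 0); (0, 1, 0))


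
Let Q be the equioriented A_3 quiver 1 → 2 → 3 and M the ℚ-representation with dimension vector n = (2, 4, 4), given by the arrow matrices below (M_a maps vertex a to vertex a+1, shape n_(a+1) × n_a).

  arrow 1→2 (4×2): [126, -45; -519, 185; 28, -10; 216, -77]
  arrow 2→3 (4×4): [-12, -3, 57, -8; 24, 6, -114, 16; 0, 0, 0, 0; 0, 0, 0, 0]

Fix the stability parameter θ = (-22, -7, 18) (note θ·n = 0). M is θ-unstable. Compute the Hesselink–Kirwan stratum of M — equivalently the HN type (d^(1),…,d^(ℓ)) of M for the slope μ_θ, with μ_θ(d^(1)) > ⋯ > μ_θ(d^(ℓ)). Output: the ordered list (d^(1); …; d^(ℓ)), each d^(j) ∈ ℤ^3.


Interval decomposition of M: I[1,2], I[1,3], I[2,2]^2, I[3,3]^3.
HN type (ℓ=3): μ^(1)=18; μ^(2)=-7; μ^(3)=-22

((0, 0, 4); (0, 4, 0); (2, 0, 0))


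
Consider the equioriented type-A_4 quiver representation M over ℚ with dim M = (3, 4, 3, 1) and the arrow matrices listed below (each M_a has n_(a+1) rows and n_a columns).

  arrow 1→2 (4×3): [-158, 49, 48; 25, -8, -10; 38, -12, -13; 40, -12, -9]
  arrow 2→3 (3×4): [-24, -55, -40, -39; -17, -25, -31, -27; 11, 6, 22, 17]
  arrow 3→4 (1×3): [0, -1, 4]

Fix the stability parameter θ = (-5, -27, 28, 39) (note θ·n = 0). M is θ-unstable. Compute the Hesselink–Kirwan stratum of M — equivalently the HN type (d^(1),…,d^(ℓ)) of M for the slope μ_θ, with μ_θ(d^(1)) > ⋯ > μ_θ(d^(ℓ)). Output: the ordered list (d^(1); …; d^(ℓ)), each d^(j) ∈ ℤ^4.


Interval decomposition of M: I[1,2], I[1,3], I[1,4], I[2,3].
HN type (ℓ=4): μ^(1)=39; μ^(2)=28; μ^(3)=-16; μ^(4)=-27

((0, 0, 0, 1); (0, 0, 3, 0); (3, 3, 0, 0); (0, 1, 0, 0))


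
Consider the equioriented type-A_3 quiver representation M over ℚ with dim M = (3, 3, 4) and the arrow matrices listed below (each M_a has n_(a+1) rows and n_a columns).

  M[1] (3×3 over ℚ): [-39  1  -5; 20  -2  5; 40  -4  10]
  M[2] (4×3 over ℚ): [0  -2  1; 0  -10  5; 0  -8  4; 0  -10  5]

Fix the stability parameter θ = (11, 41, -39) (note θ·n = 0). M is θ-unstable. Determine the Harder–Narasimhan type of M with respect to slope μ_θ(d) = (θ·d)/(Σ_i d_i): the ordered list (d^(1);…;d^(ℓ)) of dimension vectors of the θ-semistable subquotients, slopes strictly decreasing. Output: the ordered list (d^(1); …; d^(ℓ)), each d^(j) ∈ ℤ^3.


Interval decomposition of M: I[1,1], I[1,2]^2, I[2,3], I[3,3]^3.
HN type (ℓ=4): μ^(1)=41; μ^(2)=11; μ^(3)=1; μ^(4)=-39

((0, 2, 0); (3, 0, 0); (0, 1, 1); (0, 0, 3))


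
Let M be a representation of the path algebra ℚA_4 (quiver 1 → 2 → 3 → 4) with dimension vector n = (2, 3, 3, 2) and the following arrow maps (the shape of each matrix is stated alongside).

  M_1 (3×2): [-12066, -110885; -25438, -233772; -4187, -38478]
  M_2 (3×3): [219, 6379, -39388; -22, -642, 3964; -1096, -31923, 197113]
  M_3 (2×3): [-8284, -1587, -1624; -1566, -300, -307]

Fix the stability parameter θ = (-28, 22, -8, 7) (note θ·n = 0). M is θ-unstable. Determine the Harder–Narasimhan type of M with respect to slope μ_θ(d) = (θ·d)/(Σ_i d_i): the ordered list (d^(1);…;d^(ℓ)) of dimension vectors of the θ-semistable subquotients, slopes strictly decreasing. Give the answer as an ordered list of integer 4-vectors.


Barcode: M ≅ I[1,4]^2, I[2,2], I[3,3]. HN layers by μ_θ (4 steps, strictly decreasing):
  μ^(1)=22; μ^(2)=7; μ^(3)=-8; μ^(4)=-28

((0, 1, 0, 0); (0, 2, 2, 2); (0, 0, 1, 0); (2, 0, 0, 0))


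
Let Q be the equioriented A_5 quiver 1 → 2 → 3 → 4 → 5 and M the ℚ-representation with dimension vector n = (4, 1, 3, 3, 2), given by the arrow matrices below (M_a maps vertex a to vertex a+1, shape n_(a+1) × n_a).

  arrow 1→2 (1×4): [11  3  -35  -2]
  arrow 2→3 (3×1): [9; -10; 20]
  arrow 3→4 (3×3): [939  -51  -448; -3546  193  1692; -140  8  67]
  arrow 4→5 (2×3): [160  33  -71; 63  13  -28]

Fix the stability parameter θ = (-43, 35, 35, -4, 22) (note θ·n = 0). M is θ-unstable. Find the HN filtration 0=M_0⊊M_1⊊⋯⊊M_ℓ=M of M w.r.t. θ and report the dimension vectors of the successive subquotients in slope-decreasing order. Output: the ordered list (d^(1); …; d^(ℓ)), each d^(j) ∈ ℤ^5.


Barcode: M ≅ I[1,1]^3, I[1,5], I[3,4], I[3,5]. HN layers by μ_θ (3 steps, strictly decreasing):
  μ^(1)=22; μ^(2)=31/2; μ^(3)=-43

((0, 1, 1, 1, 2); (0, 0, 2, 2, 0); (4, 0, 0, 0, 0))


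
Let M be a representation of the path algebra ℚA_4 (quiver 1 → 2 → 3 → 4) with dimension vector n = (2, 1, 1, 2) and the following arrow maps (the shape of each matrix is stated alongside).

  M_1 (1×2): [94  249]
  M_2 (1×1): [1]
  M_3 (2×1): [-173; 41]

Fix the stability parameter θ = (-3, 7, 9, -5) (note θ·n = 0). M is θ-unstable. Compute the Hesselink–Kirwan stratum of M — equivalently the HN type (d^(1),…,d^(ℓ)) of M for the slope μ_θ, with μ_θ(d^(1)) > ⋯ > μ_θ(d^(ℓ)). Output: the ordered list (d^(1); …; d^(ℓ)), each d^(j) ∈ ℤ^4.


Interval decomposition of M: I[1,1], I[1,4], I[4,4].
HN type (ℓ=3): μ^(1)=11/3; μ^(2)=-3; μ^(3)=-5

((0, 1, 1, 1); (2, 0, 0, 0); (0, 0, 0, 1))


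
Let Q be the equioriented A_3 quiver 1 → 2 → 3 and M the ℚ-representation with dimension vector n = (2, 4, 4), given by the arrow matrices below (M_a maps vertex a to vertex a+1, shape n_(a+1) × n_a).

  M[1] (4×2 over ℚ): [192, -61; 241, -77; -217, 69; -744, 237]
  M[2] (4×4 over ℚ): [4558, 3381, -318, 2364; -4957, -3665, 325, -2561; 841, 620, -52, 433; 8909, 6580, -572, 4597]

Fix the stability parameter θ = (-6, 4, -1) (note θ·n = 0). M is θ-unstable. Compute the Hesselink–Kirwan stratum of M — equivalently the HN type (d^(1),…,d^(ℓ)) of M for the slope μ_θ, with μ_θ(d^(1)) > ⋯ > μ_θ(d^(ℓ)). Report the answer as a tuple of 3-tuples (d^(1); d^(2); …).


Via rank(M_{q-1}∘⋯∘M_p): M ≅ I[1,2], I[1,3], I[2,3]^2, I[3,3].
μ_θ-semistable layers: μ^(1)=4; μ^(2)=3/2; μ^(3)=-1; μ^(4)=-6

((0, 1, 0); (0, 3, 3); (0, 0, 1); (2, 0, 0))


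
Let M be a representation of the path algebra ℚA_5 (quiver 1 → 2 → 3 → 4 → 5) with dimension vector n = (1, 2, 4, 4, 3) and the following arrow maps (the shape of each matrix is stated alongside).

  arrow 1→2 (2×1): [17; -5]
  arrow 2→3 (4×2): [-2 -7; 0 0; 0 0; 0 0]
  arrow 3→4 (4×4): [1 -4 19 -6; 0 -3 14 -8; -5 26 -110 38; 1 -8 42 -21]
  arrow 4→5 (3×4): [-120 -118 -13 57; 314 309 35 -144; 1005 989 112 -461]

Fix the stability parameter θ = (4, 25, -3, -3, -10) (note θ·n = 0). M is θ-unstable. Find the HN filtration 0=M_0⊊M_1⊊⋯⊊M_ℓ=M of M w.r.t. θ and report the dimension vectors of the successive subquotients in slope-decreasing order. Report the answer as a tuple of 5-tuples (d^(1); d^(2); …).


Barcode: M ≅ I[1,5], I[2,2], I[3,4], I[3,5]^2. HN layers by μ_θ (4 steps, strictly decreasing):
  μ^(1)=25; μ^(2)=13/5; μ^(3)=-3; μ^(4)=-16/3

((0, 1, 0, 0, 0); (1, 1, 1, 1, 1); (0, 0, 1, 1, 0); (0, 0, 2, 2, 2))


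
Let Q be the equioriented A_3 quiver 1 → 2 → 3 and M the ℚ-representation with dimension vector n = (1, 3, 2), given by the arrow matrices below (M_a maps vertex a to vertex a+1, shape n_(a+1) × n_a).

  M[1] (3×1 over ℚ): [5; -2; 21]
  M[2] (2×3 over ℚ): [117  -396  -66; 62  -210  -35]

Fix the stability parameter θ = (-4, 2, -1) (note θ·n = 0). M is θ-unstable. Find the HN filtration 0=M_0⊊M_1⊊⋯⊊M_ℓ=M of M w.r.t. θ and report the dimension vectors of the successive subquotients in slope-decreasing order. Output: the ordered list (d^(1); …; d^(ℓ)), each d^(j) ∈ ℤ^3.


Via rank(M_{q-1}∘⋯∘M_p): M ≅ I[1,3], I[2,2], I[2,3].
μ_θ-semistable layers: μ^(1)=2; μ^(2)=1/2; μ^(3)=-4

((0, 1, 0); (0, 2, 2); (1, 0, 0))


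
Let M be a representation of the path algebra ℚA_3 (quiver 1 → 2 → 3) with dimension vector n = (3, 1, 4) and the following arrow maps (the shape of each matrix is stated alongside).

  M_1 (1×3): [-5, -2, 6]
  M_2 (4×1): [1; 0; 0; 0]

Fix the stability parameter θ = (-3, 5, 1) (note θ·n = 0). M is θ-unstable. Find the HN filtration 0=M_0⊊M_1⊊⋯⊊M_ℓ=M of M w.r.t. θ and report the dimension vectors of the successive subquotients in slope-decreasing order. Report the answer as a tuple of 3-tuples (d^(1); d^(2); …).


Via rank(M_{q-1}∘⋯∘M_p): M ≅ I[1,1]^2, I[1,3], I[3,3]^3.
μ_θ-semistable layers: μ^(1)=3; μ^(2)=1; μ^(3)=-3

((0, 1, 1); (0, 0, 3); (3, 0, 0))


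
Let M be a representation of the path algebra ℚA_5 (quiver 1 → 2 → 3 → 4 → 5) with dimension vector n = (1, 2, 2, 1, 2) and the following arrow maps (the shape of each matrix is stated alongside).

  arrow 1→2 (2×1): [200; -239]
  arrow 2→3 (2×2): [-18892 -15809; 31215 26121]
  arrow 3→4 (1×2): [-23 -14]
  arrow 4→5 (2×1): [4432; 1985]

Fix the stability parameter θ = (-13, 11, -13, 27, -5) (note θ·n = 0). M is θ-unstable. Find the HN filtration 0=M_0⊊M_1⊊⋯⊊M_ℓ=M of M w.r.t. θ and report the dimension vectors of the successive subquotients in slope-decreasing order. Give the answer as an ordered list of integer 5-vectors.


Via rank(M_{q-1}∘⋯∘M_p): M ≅ I[1,5], I[2,3], I[5,5].
μ_θ-semistable layers: μ^(1)=11; μ^(2)=-1; μ^(3)=-5; μ^(4)=-13

((0, 0, 0, 1, 1); (0, 2, 2, 0, 0); (0, 0, 0, 0, 1); (1, 0, 0, 0, 0))


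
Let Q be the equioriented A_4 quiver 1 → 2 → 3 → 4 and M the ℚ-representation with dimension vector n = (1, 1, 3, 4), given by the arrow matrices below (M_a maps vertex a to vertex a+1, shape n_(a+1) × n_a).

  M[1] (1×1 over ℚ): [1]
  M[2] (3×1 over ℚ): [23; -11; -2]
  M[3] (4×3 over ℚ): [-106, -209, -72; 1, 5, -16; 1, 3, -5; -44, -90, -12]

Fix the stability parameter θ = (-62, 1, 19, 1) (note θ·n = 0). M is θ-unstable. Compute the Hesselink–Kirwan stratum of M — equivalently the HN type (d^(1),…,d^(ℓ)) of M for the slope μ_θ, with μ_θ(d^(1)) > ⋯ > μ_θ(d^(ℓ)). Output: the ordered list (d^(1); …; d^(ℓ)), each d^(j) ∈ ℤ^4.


Interval decomposition of M: I[1,4], I[3,4]^2, I[4,4].
HN type (ℓ=3): μ^(1)=10; μ^(2)=1; μ^(3)=-62

((0, 0, 3, 3); (0, 1, 0, 1); (1, 0, 0, 0))


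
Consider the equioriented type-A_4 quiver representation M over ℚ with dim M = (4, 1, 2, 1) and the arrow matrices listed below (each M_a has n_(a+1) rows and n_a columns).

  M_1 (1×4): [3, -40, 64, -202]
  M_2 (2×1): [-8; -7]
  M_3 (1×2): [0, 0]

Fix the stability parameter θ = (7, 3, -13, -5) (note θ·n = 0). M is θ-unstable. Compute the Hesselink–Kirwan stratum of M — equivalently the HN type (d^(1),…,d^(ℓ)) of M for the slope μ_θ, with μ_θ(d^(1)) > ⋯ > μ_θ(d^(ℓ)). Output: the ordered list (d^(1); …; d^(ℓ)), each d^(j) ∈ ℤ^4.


Interval decomposition of M: I[1,1]^3, I[1,3], I[3,3], I[4,4].
HN type (ℓ=4): μ^(1)=7; μ^(2)=-1; μ^(3)=-5; μ^(4)=-13

((3, 0, 0, 0); (1, 1, 1, 0); (0, 0, 0, 1); (0, 0, 1, 0))


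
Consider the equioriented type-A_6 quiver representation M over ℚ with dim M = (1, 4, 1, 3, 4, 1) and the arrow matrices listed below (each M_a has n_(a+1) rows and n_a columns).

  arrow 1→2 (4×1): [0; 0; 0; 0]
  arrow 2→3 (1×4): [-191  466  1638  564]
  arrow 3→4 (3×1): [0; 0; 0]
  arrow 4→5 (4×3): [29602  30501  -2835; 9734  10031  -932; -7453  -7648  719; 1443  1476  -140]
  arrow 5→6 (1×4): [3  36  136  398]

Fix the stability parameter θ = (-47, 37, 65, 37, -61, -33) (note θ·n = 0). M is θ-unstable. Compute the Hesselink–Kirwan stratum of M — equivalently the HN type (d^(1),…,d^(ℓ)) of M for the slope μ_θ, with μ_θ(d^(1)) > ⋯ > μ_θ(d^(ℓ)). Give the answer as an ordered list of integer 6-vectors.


Interval decomposition of M: I[1,1], I[2,2]^3, I[2,3], I[4,5]^2, I[4,6], I[5,5].
HN type (ℓ=6): μ^(1)=65; μ^(2)=37; μ^(3)=-12; μ^(4)=-19; μ^(5)=-47; μ^(6)=-61

((0, 0, 1, 0, 0, 0); (0, 4, 0, 0, 0, 0); (0, 0, 0, 2, 2, 0); (0, 0, 0, 1, 1, 1); (1, 0, 0, 0, 0, 0); (0, 0, 0, 0, 1, 0))


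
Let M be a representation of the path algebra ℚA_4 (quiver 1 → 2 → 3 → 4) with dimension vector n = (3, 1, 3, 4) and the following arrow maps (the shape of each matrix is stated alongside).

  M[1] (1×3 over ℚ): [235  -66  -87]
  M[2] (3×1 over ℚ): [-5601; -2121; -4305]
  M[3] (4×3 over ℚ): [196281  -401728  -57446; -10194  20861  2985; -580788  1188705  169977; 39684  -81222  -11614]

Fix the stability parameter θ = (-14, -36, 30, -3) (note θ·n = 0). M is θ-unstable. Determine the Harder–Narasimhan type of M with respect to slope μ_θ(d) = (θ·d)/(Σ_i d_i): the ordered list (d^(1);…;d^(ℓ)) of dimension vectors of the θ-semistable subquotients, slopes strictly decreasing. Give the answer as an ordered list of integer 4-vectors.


Via rank(M_{q-1}∘⋯∘M_p): M ≅ I[1,1]^2, I[1,4], I[3,3], I[3,4], I[4,4]^2.
μ_θ-semistable layers: μ^(1)=30; μ^(2)=27/2; μ^(3)=-3; μ^(4)=-14; μ^(5)=-25

((0, 0, 1, 0); (0, 0, 2, 2); (0, 0, 0, 2); (2, 0, 0, 0); (1, 1, 0, 0))


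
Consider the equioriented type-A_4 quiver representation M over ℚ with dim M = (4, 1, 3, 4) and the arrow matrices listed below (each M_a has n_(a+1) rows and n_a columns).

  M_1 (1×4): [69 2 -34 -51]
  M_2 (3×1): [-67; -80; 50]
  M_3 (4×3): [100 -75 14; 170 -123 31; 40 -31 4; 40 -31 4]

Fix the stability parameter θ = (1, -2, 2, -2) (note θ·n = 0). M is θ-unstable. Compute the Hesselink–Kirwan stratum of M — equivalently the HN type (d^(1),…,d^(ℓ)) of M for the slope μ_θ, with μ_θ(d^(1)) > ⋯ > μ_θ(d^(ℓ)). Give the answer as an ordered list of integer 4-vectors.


Interval decomposition of M: I[1,1]^3, I[1,3], I[3,4]^2, I[4,4]^2.
HN type (ℓ=5): μ^(1)=2; μ^(2)=1; μ^(3)=0; μ^(4)=-1/2; μ^(5)=-2

((0, 0, 1, 0); (3, 0, 0, 0); (0, 0, 2, 2); (1, 1, 0, 0); (0, 0, 0, 2))


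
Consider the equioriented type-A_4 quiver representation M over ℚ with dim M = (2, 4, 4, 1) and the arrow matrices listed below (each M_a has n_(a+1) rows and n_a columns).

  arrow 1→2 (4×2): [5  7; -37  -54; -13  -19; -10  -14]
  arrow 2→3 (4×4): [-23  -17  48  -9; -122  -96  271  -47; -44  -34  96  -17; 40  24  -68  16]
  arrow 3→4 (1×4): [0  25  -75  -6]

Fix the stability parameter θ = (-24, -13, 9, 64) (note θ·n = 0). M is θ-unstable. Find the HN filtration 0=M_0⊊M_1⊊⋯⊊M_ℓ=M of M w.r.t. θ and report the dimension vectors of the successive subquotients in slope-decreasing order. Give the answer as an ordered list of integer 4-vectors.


Via rank(M_{q-1}∘⋯∘M_p): M ≅ I[1,3], I[1,4], I[2,2], I[2,3], I[3,3].
μ_θ-semistable layers: μ^(1)=64; μ^(2)=9; μ^(3)=-13; μ^(4)=-24

((0, 0, 0, 1); (0, 0, 4, 0); (0, 4, 0, 0); (2, 0, 0, 0))


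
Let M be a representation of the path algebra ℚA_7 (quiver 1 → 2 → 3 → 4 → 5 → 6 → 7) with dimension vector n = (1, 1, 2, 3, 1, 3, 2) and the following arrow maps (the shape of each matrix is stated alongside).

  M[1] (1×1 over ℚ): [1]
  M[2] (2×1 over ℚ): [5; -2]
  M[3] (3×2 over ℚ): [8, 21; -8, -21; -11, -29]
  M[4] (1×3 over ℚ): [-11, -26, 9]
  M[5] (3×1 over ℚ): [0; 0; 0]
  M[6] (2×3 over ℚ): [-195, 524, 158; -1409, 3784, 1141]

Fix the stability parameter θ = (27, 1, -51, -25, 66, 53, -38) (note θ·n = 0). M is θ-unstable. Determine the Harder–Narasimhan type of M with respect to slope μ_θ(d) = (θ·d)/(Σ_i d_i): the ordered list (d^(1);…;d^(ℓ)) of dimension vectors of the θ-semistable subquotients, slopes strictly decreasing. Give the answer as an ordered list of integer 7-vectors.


Via rank(M_{q-1}∘⋯∘M_p): M ≅ I[1,5], I[3,4], I[4,4], I[6,6], I[6,7]^2.
μ_θ-semistable layers: μ^(1)=66; μ^(2)=53; μ^(3)=15/2; μ^(4)=-12; μ^(5)=-25; μ^(6)=-51

((0, 0, 0, 0, 1, 0, 0); (0, 0, 0, 0, 0, 1, 0); (0, 0, 0, 0, 0, 2, 2); (1, 1, 1, 1, 0, 0, 0); (0, 0, 0, 2, 0, 0, 0); (0, 0, 1, 0, 0, 0, 0))


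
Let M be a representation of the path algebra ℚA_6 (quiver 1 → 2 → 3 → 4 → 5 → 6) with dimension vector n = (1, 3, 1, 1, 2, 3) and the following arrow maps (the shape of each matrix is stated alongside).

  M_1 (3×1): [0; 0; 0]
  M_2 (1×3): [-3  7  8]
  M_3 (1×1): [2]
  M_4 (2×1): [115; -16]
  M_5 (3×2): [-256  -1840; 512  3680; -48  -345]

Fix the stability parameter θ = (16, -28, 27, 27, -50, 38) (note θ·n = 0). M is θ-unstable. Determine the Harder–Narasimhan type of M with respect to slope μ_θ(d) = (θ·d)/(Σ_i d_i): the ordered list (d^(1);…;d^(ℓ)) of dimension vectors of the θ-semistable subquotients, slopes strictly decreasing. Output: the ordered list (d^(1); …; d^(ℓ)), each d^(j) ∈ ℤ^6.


Interval decomposition of M: I[1,1], I[2,2]^2, I[2,5], I[5,6], I[6,6]^2.
HN type (ℓ=5): μ^(1)=38; μ^(2)=16; μ^(3)=4/3; μ^(4)=-28; μ^(5)=-50

((0, 0, 0, 0, 0, 3); (1, 0, 0, 0, 0, 0); (0, 0, 1, 1, 1, 0); (0, 3, 0, 0, 0, 0); (0, 0, 0, 0, 1, 0))


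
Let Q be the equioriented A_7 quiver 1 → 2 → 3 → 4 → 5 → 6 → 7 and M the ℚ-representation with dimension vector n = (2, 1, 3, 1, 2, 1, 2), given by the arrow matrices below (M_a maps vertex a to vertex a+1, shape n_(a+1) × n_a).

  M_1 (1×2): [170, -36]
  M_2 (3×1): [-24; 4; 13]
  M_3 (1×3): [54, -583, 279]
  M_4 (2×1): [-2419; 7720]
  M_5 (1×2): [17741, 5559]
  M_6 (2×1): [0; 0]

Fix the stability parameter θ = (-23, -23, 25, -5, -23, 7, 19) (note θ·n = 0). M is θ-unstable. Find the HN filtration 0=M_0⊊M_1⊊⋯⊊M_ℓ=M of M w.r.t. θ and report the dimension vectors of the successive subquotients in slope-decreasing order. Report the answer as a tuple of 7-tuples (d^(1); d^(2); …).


Via rank(M_{q-1}∘⋯∘M_p): M ≅ I[1,1], I[1,6], I[3,3]^2, I[5,5], I[7,7]^2.
μ_θ-semistable layers: μ^(1)=25; μ^(2)=19; μ^(3)=7; μ^(4)=-1; μ^(5)=-23

((0, 0, 2, 0, 0, 0, 0); (0, 0, 0, 0, 0, 0, 2); (0, 0, 0, 0, 0, 1, 0); (0, 0, 1, 1, 1, 0, 0); (2, 1, 0, 0, 1, 0, 0))


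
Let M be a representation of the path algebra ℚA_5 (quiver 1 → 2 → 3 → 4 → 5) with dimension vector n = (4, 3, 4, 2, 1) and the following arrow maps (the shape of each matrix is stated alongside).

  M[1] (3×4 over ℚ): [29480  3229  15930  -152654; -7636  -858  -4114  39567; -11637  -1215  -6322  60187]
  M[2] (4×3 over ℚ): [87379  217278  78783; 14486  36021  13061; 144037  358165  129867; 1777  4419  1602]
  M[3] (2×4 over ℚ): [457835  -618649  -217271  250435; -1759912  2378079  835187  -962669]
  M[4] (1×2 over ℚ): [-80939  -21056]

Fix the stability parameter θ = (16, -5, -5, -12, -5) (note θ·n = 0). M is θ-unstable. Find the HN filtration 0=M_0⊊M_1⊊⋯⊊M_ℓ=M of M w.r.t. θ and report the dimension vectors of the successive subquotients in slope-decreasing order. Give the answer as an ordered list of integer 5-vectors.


Barcode: M ≅ I[1,1], I[1,3], I[1,4], I[1,5], I[3,3]. HN layers by μ_θ (5 steps, strictly decreasing):
  μ^(1)=16; μ^(2)=2; μ^(3)=-3/2; μ^(4)=-11/5; μ^(5)=-5

((1, 0, 0, 0, 0); (1, 1, 1, 0, 0); (1, 1, 1, 1, 0); (1, 1, 1, 1, 1); (0, 0, 1, 0, 0))


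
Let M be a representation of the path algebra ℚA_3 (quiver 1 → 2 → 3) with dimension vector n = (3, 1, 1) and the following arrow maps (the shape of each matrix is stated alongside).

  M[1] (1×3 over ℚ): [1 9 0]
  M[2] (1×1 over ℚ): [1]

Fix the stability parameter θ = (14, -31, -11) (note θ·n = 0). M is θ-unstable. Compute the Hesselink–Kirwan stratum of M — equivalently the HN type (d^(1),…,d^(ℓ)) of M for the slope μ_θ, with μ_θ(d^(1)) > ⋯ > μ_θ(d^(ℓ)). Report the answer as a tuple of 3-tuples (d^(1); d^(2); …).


Barcode: M ≅ I[1,1]^2, I[1,3]. HN layers by μ_θ (2 steps, strictly decreasing):
  μ^(1)=14; μ^(2)=-28/3

((2, 0, 0); (1, 1, 1))


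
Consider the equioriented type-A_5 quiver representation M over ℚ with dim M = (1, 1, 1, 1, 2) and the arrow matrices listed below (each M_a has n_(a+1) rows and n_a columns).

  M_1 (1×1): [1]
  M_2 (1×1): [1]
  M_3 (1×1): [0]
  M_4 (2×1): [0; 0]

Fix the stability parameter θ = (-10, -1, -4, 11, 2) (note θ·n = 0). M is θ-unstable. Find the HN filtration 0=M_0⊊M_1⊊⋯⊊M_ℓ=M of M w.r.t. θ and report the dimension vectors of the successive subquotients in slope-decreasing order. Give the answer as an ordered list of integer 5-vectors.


Interval decomposition of M: I[1,3], I[4,4], I[5,5]^2.
HN type (ℓ=4): μ^(1)=11; μ^(2)=2; μ^(3)=-5/2; μ^(4)=-10

((0, 0, 0, 1, 0); (0, 0, 0, 0, 2); (0, 1, 1, 0, 0); (1, 0, 0, 0, 0))


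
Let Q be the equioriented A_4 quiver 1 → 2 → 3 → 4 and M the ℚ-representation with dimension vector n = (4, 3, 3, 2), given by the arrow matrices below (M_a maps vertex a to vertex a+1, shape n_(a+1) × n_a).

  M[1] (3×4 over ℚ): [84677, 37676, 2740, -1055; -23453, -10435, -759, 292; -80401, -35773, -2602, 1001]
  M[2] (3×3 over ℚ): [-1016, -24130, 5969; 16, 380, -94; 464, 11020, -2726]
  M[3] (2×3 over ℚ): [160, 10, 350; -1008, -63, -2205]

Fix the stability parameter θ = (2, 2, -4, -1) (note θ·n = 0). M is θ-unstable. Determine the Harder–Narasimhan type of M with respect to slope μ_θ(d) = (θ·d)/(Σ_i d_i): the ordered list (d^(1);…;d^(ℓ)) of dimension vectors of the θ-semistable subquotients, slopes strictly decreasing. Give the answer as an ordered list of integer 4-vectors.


Interval decomposition of M: I[1,1], I[1,2]^2, I[1,3], I[3,3], I[3,4], I[4,4].
HN type (ℓ=4): μ^(1)=2; μ^(2)=0; μ^(3)=-1; μ^(4)=-4

((3, 2, 0, 0); (1, 1, 1, 0); (0, 0, 0, 2); (0, 0, 2, 0))


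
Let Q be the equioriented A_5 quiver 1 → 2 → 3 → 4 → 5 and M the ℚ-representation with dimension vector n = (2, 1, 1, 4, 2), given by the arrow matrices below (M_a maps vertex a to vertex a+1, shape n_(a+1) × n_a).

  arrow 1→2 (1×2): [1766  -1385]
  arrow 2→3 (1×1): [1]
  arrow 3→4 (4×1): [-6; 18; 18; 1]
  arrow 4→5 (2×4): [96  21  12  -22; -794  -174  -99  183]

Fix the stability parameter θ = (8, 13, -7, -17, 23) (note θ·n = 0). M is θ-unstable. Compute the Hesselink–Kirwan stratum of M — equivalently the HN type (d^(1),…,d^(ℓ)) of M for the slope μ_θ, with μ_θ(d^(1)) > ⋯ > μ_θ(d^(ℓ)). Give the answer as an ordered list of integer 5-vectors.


Via rank(M_{q-1}∘⋯∘M_p): M ≅ I[1,1], I[1,5], I[4,4]^2, I[4,5].
μ_θ-semistable layers: μ^(1)=23; μ^(2)=8; μ^(3)=-3/4; μ^(4)=-17

((0, 0, 0, 0, 2); (1, 0, 0, 0, 0); (1, 1, 1, 1, 0); (0, 0, 0, 3, 0))


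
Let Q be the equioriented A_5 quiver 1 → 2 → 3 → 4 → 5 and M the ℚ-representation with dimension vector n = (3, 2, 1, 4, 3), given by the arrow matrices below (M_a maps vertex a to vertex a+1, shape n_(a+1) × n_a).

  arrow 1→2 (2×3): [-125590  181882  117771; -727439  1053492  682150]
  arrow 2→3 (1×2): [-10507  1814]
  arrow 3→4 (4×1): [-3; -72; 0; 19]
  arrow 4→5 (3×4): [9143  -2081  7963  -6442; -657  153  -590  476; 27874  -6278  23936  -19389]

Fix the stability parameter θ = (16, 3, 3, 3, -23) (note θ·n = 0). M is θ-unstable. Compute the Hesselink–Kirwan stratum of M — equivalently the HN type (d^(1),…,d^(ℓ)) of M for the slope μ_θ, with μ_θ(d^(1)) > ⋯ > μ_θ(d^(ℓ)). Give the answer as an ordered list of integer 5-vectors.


Interval decomposition of M: I[1,1], I[1,2], I[1,5], I[4,4], I[4,5]^2.
HN type (ℓ=5): μ^(1)=16; μ^(2)=19/2; μ^(3)=3; μ^(4)=2/5; μ^(5)=-10

((1, 0, 0, 0, 0); (1, 1, 0, 0, 0); (0, 0, 0, 1, 0); (1, 1, 1, 1, 1); (0, 0, 0, 2, 2))


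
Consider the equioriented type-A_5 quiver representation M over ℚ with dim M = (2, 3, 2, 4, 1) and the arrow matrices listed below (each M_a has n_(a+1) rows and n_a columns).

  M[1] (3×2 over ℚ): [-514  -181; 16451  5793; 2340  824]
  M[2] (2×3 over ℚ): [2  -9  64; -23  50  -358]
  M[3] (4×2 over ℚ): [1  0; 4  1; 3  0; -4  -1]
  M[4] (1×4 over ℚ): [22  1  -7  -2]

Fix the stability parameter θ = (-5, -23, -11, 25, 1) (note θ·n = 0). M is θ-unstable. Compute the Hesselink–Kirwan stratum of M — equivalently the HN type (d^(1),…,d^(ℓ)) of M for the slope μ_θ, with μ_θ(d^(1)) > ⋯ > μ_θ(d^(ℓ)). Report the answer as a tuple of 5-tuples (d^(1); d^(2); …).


Interval decomposition of M: I[1,4], I[1,5], I[2,2], I[4,4]^2.
HN type (ℓ=5): μ^(1)=25; μ^(2)=13; μ^(3)=-11; μ^(4)=-14; μ^(5)=-23

((0, 0, 0, 3, 0); (0, 0, 0, 1, 1); (0, 0, 2, 0, 0); (2, 2, 0, 0, 0); (0, 1, 0, 0, 0))


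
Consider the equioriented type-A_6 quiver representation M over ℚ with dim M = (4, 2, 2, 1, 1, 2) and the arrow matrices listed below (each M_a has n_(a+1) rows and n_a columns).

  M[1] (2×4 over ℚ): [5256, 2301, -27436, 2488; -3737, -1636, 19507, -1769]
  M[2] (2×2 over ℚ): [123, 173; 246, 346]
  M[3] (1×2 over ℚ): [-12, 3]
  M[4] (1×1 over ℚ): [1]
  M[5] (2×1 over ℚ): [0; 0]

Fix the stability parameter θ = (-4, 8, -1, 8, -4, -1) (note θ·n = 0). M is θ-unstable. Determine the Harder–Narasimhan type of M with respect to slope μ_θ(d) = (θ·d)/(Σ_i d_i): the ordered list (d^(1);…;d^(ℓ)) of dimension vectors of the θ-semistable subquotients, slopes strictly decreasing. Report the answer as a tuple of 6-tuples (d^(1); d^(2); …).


Barcode: M ≅ I[1,1]^2, I[1,2], I[1,5], I[3,3], I[6,6]^2. HN layers by μ_θ (4 steps, strictly decreasing):
  μ^(1)=8; μ^(2)=11/4; μ^(3)=-1; μ^(4)=-4

((0, 1, 0, 0, 0, 0); (0, 1, 1, 1, 1, 0); (0, 0, 1, 0, 0, 2); (4, 0, 0, 0, 0, 0))


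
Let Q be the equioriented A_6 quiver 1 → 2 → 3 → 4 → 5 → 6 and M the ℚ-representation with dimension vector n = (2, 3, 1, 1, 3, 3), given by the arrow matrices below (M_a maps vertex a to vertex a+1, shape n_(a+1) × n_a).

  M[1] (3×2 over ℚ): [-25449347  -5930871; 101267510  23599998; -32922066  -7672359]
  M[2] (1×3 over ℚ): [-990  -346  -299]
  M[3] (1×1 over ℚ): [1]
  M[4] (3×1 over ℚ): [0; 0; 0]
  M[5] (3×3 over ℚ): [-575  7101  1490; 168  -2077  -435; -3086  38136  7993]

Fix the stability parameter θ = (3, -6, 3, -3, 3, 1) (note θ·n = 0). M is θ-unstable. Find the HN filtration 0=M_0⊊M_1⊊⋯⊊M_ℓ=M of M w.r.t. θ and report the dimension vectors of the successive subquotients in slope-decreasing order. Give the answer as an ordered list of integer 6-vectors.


Interval decomposition of M: I[1,2], I[1,4], I[2,2], I[5,6]^3.
HN type (ℓ=4): μ^(1)=2; μ^(2)=0; μ^(3)=-3/2; μ^(4)=-6

((0, 0, 0, 0, 3, 3); (0, 0, 1, 1, 0, 0); (2, 2, 0, 0, 0, 0); (0, 1, 0, 0, 0, 0))


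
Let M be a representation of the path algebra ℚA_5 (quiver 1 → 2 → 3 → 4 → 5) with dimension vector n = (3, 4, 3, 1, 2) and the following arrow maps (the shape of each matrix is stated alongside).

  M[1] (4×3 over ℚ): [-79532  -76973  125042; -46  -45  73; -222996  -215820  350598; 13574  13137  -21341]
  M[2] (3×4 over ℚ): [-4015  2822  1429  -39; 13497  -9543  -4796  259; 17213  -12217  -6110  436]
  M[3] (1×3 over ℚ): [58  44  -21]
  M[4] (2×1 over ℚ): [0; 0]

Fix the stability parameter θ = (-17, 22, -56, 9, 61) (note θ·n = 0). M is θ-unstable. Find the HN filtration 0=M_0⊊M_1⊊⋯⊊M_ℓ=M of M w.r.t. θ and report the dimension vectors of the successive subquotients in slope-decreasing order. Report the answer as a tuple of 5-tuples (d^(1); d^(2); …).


Via rank(M_{q-1}∘⋯∘M_p): M ≅ I[1,1], I[1,3], I[1,4], I[2,2], I[2,3], I[5,5]^2.
μ_θ-semistable layers: μ^(1)=61; μ^(2)=22; μ^(3)=9; μ^(4)=-17

((0, 0, 0, 0, 2); (0, 1, 0, 0, 0); (0, 0, 0, 1, 0); (3, 3, 3, 0, 0))


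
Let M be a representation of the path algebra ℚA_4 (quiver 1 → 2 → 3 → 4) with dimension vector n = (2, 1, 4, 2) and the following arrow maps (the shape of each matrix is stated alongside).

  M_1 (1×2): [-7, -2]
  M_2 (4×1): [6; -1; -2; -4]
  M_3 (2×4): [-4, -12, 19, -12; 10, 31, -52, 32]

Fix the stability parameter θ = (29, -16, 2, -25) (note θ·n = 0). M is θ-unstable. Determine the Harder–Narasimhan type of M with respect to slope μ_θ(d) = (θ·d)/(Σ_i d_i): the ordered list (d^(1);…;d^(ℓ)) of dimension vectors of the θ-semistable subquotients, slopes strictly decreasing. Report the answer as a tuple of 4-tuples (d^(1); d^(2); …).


Barcode: M ≅ I[1,1], I[1,4], I[3,3]^2, I[3,4]. HN layers by μ_θ (4 steps, strictly decreasing):
  μ^(1)=29; μ^(2)=2; μ^(3)=-5/2; μ^(4)=-23/2

((1, 0, 0, 0); (0, 0, 2, 0); (1, 1, 1, 1); (0, 0, 1, 1))


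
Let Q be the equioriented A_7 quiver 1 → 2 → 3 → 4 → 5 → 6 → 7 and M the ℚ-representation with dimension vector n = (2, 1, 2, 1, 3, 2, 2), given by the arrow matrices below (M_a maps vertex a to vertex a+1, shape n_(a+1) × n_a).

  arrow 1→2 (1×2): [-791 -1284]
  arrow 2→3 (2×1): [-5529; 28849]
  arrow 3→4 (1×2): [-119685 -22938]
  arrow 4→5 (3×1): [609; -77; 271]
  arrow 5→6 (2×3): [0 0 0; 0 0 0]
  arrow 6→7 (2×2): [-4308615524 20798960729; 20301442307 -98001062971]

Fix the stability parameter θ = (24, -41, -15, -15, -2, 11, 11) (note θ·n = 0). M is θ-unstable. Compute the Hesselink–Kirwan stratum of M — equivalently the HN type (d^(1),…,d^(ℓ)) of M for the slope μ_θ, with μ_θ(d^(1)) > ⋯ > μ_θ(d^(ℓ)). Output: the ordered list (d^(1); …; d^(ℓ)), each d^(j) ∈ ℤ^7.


Barcode: M ≅ I[1,1], I[1,5], I[3,3], I[5,5]^2, I[6,7]^2. HN layers by μ_θ (5 steps, strictly decreasing):
  μ^(1)=24; μ^(2)=11; μ^(3)=-2; μ^(4)=-47/4; μ^(5)=-15

((1, 0, 0, 0, 0, 0, 0); (0, 0, 0, 0, 0, 2, 2); (0, 0, 0, 0, 3, 0, 0); (1, 1, 1, 1, 0, 0, 0); (0, 0, 1, 0, 0, 0, 0))


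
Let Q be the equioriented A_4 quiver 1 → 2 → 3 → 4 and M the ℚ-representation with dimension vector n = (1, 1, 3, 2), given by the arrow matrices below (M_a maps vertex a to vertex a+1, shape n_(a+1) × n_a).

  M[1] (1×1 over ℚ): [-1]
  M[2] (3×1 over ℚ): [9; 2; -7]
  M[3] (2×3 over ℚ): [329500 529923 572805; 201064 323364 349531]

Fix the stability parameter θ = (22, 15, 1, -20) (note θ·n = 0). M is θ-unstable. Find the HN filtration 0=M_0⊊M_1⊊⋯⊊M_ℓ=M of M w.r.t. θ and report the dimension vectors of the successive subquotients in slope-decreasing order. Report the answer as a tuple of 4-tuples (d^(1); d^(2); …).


Interval decomposition of M: I[1,4], I[3,3], I[3,4].
HN type (ℓ=3): μ^(1)=9/2; μ^(2)=1; μ^(3)=-19/2

((1, 1, 1, 1); (0, 0, 1, 0); (0, 0, 1, 1))
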